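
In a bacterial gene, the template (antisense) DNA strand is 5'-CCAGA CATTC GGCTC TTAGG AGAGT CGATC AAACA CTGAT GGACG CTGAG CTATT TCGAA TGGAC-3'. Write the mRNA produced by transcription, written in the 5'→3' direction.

The mRNA has the sequence of the coding strand (reverse complement of the template) with T→U. Reverse complement of CCAGACATTCGGCTCTTAGGAGAGTCGATCAAACACTGATGGACGCTGAGCTATTTCGAATGGAC is GTCCATTCGAAATAGCTCAGCGTCCATCAGTGTTTGATCGACTCTCCTAAGAGCCGAATGTCTGG; then T→U.

5'-GUCCAUUCGAAAUAGCUCAGCGUCCAUCAGUGUUUGAUCGACUCUCCUAAGAGCCGAAUGUCUGG-3'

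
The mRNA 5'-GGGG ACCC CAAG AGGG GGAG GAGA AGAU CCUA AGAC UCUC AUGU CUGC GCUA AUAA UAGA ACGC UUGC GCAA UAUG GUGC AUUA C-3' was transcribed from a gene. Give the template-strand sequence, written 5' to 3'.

5'-GTAATGCACCATATTGCGCAAGCGTTCTATTATTAGCGCAGACATGAGAGTCTTAGGATCTTCTCCTCCCCCTCTTGGGGTCCCC-3'

Replace U with T to get the coding DNA strand: GGGGACCCCAAGAGGGGGAGGAGAAGATCCTAAGACTCTCATGTCTGCGCTAATAATAGAACGCTTGCGCAATATGGTGCATTAC. The template strand is its reverse complement (complement CCCCTGGGGTTCTCCCCCTCCTCTTCTAGGATTCTGAGAGTACAGACGCGATTATTATCTTGCGAACGCGTTATACCACGTAATG, then reverse).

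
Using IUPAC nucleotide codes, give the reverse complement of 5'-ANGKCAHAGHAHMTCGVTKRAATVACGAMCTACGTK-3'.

Standard pairs A↔T, G↔C; ambiguity codes pair R↔Y, M↔K, H↔D, V↔B, N↔N. Complement (TNCMGTDTCDTDKAGCBAMYTTABTGCTKGATGCAM), then reverse for 5'→3'.

5'-MACGTAGKTCGTBATTYMABCGAKDTDCTDTGMCNT-3'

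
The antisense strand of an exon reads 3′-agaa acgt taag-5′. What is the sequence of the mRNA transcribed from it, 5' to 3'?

5'-UCUUUGCAAUUC-3'

Reading the template 3'→5' as shown, RNA polymerase pairs each base (A→U, T→A, G↔C) to build mRNA 5'→3' directly.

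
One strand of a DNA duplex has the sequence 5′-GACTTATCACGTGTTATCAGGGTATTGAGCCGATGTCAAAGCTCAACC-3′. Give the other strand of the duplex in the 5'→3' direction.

The complement of GACTTATCACGTGTTATCAGGGTATTGAGCCGATGTCAAAGCTCAACC is CTGAATAGTGCACAATAGTCCCATAACTCGGCTACAGTTTCGAGTTGG (A↔T, G↔C). DNA strands are antiparallel, so the complementary strand runs 3'→5'; reversing gives the 5'→3' form.

5'-GGTTGAGCTTTGACATCGGCTCAATACCCTGATAACACGTGATAAGTC-3'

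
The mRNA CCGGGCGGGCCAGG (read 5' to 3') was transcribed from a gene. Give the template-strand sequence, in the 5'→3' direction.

5'-CCTGGCCCGCCCGG-3'

Replace U with T to get the coding DNA strand: CCGGGCGGGCCAGG. The template strand is its reverse complement (complement GGCCCGCCCGGTCC, then reverse).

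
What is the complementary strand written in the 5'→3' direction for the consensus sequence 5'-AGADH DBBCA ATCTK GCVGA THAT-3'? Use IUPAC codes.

Standard pairs A↔T, G↔C; ambiguity codes pair K↔M, B↔V, D↔H. Complement (TCTHDHVVGTTAGAMCGBCTADTA), then reverse for 5'→3'.

5'-ATDATCBGCMAGATTGVVHDHTCT-3'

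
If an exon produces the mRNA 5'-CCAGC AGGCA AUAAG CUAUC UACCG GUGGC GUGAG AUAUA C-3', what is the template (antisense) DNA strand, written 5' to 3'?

Replace U with T to get the coding DNA strand: CCAGCAGGCAATAAGCTATCTACCGGTGGCGTGAGATATAC. The template strand is its reverse complement (complement GGTCGTCCGTTATTCGATAGATGGCCACCGCACTCTATATG, then reverse).

5'-GTATATCTCACGCCACCGGTAGATAGCTTATTGCCTGCTGG-3'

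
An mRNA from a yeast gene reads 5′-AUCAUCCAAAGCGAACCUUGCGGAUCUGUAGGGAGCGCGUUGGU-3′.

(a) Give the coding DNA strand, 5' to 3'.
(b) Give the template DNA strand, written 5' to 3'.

(a) The coding strand matches the mRNA with U→T.
(b) The template strand is the reverse complement of the coding strand.

(a) 5′-ATCATCCAAAGCGAACCTTGCGGATCTGTAGGGAGCGCGTTGGT-3′
(b) 5'-ACCAACGCGCTCCCTACAGATCCGCAAGGTTCGCTTTGGATGAT-3'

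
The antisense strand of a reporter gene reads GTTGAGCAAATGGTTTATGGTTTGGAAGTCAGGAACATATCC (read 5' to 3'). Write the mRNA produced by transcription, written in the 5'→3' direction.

5'-GGAUAUGUUCCUGACUUCCAAACCAUAAACCAUUUGCUCAAC-3'

RNA polymerase reads the template 3'→5' and synthesizes mRNA 5'→3' by base-pairing (A→U, T→A, G↔C). The complement of the template is CAACTCGTTTACCAAATACCAAACCTTCAGTCCTTGTATAGG; antiparallel, so 5'→3' the coding strand is GGATATGTTCCTGACTTCCAAACCATAAACCATTTGCTCAAC. Replace T with U for the mRNA.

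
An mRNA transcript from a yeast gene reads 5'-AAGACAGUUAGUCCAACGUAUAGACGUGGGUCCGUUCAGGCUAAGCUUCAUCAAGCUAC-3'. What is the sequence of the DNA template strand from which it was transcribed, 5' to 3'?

Replace U with T to get the coding DNA strand: AAGACAGTTAGTCCAACGTATAGACGTGGGTCCGTTCAGGCTAAGCTTCATCAAGCTAC. The template strand is its reverse complement (complement TTCTGTCAATCAGGTTGCATATCTGCACCCAGGCAAGTCCGATTCGAAGTAGTTCGATG, then reverse).

5'-GTAGCTTGATGAAGCTTAGCCTGAACGGACCCACGTCTATACGTTGGACTAACTGTCTT-3'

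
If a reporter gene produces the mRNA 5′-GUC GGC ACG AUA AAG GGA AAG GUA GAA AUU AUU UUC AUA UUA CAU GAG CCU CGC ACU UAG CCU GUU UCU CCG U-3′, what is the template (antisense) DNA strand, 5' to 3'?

5'-ACGGAGAAACAGGCTAAGTGCGAGGCTCATGTAATATGAAAATAATTTCTACCTTTCCCTTTATCGTGCCGAC-3'

Replace U with T to get the coding DNA strand: GTCGGCACGATAAAGGGAAAGGTAGAAATTATTTTCATATTACATGAGCCTCGCACTTAGCCTGTTTCTCCGT. The template strand is its reverse complement (complement CAGCCGTGCTATTTCCCTTTCCATCTTTAATAAAAGTATAATGTACTCGGAGCGTGAATCGGACAAAGAGGCA, then reverse).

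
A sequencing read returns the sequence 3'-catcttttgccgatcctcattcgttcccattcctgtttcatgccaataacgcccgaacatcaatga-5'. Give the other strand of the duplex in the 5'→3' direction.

The strand is given 3'→5', so its complement runs 5'→3' in the same left-to-right order: pair each base A↔T, G↔C.

5′-GTAGAAAACGGCTAGGAGTAAGCAAGGGTAAGGACAAAGTACGGTTATTGCGGGCTTGTAGTTACT-3′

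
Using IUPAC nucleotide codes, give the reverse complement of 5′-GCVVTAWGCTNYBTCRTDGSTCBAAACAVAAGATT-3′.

5'-AATCTTBTGTTTVGASCHAYGAVRNAGCWTABBGC-3'

Standard pairs A↔T, G↔C; ambiguity codes pair R↔Y, W↔W, S↔S, B↔V, D↔H, N↔N. Complement (CGBBATWCGANRVAGYAHCSAGVTTTGTBTTCTAA), then reverse for 5'→3'.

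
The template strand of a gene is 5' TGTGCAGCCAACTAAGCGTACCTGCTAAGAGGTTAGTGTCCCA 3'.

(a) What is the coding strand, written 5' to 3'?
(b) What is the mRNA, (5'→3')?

(a) The coding strand is the reverse complement of the template: complement ACACGTCGGTTGATTCGCATGGACGATTCTCCAATCACAGGGT, then reverse.
(b) mRNA has the coding-strand sequence with T→U.

(a) 5'-TGGGACACTAACCTCTTAGCAGGTACGCTTAGTTGGCTGCACA-3'
(b) 5′-UGGGACACUAACCUCUUAGCAGGUACGCUUAGUUGGCUGCACA-3′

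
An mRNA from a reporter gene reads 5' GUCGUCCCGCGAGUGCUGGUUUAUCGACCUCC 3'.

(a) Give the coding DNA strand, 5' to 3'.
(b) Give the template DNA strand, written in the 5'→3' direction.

(a) 5′-GTCGTCCCGCGAGTGCTGGTTTATCGACCTCC-3′
(b) 5'-GGAGGTCGATAAACCAGCACTCGCGGGACGAC-3'

(a) The coding strand matches the mRNA with U→T.
(b) The template strand is the reverse complement of the coding strand.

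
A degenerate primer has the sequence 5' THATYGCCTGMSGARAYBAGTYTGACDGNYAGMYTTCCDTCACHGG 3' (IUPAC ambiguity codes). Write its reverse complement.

5'-CCDGTGAHGGAARKCTRNCHGTCARACTVRTYTCSKCAGGCRATDA-3'

Standard pairs A↔T, G↔C; ambiguity codes pair R↔Y, M↔K, S↔S, B↔V, D↔H, N↔N. Complement (ADTARCGGACKSCTYTRVTCARACTGHCNRTCKRAAGGHAGTGDCC), then reverse for 5'→3'.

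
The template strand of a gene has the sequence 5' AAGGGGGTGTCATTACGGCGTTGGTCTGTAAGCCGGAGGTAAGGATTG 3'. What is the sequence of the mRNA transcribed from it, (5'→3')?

5'-CAAUCCUUACCUCCGGCUUACAGACCAACGCCGUAAUGACACCCCCUU-3'

RNA polymerase reads the template 3'→5' and synthesizes mRNA 5'→3' by base-pairing (A→U, T→A, G↔C). The complement of the template is TTCCCCCACAGTAATGCCGCAACCAGACATTCGGCCTCCATTCCTAAC; antiparallel, so 5'→3' the coding strand is CAATCCTTACCTCCGGCTTACAGACCAACGCCGTAATGACACCCCCTT. Replace T with U for the mRNA.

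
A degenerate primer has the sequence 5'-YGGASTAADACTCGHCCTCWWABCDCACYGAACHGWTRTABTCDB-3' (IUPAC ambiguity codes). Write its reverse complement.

Standard pairs A↔T, G↔C; ambiguity codes pair R↔Y, W↔W, S↔S, B↔V, D↔H. Complement (RCCTSATTHTGAGCDGGAGWWTVGHGTGRCTTGDCWAYATVAGHV), then reverse for 5'→3'.

5'-VHGAVTAYAWCDGTTCRGTGHGVTWWGAGGDCGAGTHTTASTCCR-3'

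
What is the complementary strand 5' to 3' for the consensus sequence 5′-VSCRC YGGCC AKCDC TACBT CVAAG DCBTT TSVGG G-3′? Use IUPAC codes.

5'-CCCBSAAAVGHCTTBGAVGTAGHGMTGGCCRGYGSB-3'

Standard pairs A↔T, G↔C; ambiguity codes pair R↔Y, K↔M, S↔S, B↔V, D↔H. Complement (BSGYGRCCGGTMGHGATGVAGBTTCHGVAAASBCCC), then reverse for 5'→3'.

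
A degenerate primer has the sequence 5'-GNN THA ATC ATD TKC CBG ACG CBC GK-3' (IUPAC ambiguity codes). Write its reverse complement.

5'-MCGVGCGTCVGGMAHATGATTDANNC-3'

Standard pairs A↔T, G↔C; ambiguity codes pair K↔M, B↔V, D↔H, N↔N. Complement (CNNADTTAGTAHAMGGVCTGCGVGCM), then reverse for 5'→3'.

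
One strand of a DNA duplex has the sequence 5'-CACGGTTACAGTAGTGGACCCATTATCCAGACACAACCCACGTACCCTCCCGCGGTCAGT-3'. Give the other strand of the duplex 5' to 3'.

5'-ACTGACCGCGGGAGGGTACGTGGGTTGTGTCTGGATAATGGGTCCACTACTGTAACCGTG-3'

Pairing A↔T and G↔C gives GTGCCAATGTCATCACCTGGGTAATAGGTCTGTGTTGGGTGCATGGGAGGGCGCCAGTCA, running 3'→5'. Reverse for the 5'→3' convention.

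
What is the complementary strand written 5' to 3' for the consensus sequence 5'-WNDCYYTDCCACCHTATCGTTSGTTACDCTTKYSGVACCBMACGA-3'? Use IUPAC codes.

Standard pairs A↔T, G↔C; ambiguity codes pair Y↔R, M↔K, W↔W, S↔S, B↔V, D↔H, N↔N. Complement (WNHGRRAHGGTGGDATAGCAASCAATGHGAAMRSCBTGGVKTGCT), then reverse for 5'→3'.

5'-TCGTKVGGTBCSRMAAGHGTAACSAACGATADGGTGGHARRGHNW-3'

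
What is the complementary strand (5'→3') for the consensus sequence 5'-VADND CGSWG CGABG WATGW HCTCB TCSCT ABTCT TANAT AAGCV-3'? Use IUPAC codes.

5′-BGCTTATNTAAGAVTAGSGAVGAGDWCATWCVTCGCWSCGHNHTB-3′

Standard pairs A↔T, G↔C; ambiguity codes pair W↔W, S↔S, B↔V, D↔H, N↔N. Complement (BTHNHGCSWCGCTVCWTACWDGAGVAGSGATVAGAATNTATTCGB), then reverse for 5'→3'.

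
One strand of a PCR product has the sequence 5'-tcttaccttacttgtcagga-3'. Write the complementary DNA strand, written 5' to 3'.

5'-TCCTGACAAGTAAGGTAAGA-3'

Pairing A↔T and G↔C gives AGAATGGAATGAACAGTCCT, running 3'→5'. Reverse for the 5'→3' convention.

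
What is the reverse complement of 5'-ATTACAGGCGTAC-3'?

5'-GTACGCCTGTAAT-3'

Complement each base (A↔T, G↔C): TAATGTCCGCATG. Then reverse.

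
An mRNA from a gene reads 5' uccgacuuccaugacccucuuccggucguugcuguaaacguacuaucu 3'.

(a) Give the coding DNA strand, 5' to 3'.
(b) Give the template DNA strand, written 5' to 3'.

(a) The coding strand matches the mRNA with U→T.
(b) The template strand is the reverse complement of the coding strand.

(a) 5′-TCCGACTTCCATGACCCTCTTCCGGTCGTTGCTGTAAACGTACTATCT-3′
(b) 5'-AGATAGTACGTTTACAGCAACGACCGGAAGAGGGTCATGGAAGTCGGA-3'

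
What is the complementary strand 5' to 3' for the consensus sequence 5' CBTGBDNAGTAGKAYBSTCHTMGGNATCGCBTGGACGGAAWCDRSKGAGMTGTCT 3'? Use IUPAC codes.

5'-AGACAKCTCMSYHGWTTCCGTCCAVGCGATNCCKADGASVRTMCTACTNHVCAVG-3'

Standard pairs A↔T, G↔C; ambiguity codes pair R↔Y, M↔K, W↔W, S↔S, B↔V, D↔H, N↔N. Complement (GVACVHNTCATCMTRVSAGDAKCCNTAGCGVACCTGCCTTWGHYSMCTCKACAGA), then reverse for 5'→3'.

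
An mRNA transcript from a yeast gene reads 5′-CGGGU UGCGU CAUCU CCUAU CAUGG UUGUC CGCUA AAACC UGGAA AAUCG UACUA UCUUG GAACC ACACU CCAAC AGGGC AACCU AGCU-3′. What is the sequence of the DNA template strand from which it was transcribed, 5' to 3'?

5'-AGCTAGGTTGCCCTGTTGGAGTGTGGTTCCAAGATAGTACGATTTTCCAGGTTTTAGCGGACAACCATGATAGGAGATGACGCAACCCG-3'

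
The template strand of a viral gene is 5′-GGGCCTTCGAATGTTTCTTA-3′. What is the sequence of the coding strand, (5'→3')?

5′-TAAGAAACATTCGAAGGCCC-3′

The coding strand is complementary and antiparallel to the template: take the complement (A↔T, G↔C) and reverse.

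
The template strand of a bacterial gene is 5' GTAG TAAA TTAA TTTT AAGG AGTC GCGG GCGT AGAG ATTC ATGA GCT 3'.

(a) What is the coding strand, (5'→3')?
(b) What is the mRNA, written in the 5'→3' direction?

(a) 5'-AGCTCATGAATCTCTACGCCCGCGACTCCTTAAAATTAATTTACTAC-3'
(b) 5'-AGCUCAUGAAUCUCUACGCCCGCGACUCCUUAAAAUUAAUUUACUAC-3'

(a) The coding strand is the reverse complement of the template: complement CATCATTTAATTAAAATTCCTCAGCGCCCGCATCTCTAAGTACTCGA, then reverse.
(b) mRNA has the coding-strand sequence with T→U.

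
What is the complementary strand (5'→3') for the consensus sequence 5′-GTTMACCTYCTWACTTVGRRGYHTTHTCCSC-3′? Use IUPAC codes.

5'-GSGGADAADRCYYCBAAGTWAGRAGGTKAAC-3'

Standard pairs A↔T, G↔C; ambiguity codes pair R↔Y, M↔K, W↔W, S↔S, H↔D, V↔B. Complement (CAAKTGGARGAWTGAABCYYCRDAADAGGSG), then reverse for 5'→3'.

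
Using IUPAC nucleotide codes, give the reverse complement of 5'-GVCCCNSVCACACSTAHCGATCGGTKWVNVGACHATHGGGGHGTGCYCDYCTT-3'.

5′-AAGRHGRGCACDCCCCDATDGTCBNBWMACCGATCGDTASGTGTGBSNGGGBC-3′

Standard pairs A↔T, G↔C; ambiguity codes pair Y↔R, K↔M, W↔W, S↔S, D↔H, V↔B, N↔N. Complement (CBGGGNSBGTGTGSATDGCTAGCCAMWBNBCTGDTADCCCCDCACGRGHRGAA), then reverse for 5'→3'.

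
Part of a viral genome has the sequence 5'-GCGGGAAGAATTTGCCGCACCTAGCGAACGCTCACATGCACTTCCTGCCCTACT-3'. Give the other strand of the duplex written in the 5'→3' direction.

Pairing A↔T and G↔C gives CGCCCTTCTTAAACGGCGTGGATCGCTTGCGAGTGTACGTGAAGGACGGGATGA, running 3'→5'. Reverse for the 5'→3' convention.

5'-AGTAGGGCAGGAAGTGCATGTGAGCGTTCGCTAGGTGCGGCAAATTCTTCCCGC-3'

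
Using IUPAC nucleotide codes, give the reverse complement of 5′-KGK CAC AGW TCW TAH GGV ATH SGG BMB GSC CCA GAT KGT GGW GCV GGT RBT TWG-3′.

Standard pairs A↔T, G↔C; ambiguity codes pair R↔Y, M↔K, W↔W, S↔S, B↔V, H↔D. Complement (MCMGTGTCWAGWATDCCBTADSCCVKVCSGGGTCTAMCACCWCGBCCAYVAAWC), then reverse for 5'→3'.

5'-CWAAVYACCBGCWCCACMATCTGGGSCVKVCCSDATBCCDTAWGAWCTGTGMCM-3'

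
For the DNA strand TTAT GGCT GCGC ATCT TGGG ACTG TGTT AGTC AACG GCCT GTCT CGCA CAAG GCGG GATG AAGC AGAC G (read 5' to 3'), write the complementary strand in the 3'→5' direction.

Base-pairing A↔T, G↔C gives the complement. The complementary strand is antiparallel, so paired with a 5'→3' strand it runs 3'→5'.

3'-AATACCGACGCGTAGAACCCTGACACAATCAGTTGCCGGACAGAGCGTGTTCCGCCCTACTTCGTCTGC-5'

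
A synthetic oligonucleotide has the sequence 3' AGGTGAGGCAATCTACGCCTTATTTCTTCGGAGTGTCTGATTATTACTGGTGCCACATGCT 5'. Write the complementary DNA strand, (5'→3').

The strand is given 3'→5', so its complement runs 5'→3' in the same left-to-right order: pair each base A↔T, G↔C.

5'-TCCACTCCGTTAGATGCGGAATAAAGAAGCCTCACAGACTAATAATGACCACGGTGTACGA-3'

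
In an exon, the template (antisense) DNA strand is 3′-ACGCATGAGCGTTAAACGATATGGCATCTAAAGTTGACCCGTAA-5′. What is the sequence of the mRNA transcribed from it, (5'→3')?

5′-UGCGUACUCGCAAUUUGCUAUACCGUAGAUUUCAACUGGGCAUU-3′

Reading the template 3'→5' as shown, RNA polymerase pairs each base (A→U, T→A, G↔C) to build mRNA 5'→3' directly.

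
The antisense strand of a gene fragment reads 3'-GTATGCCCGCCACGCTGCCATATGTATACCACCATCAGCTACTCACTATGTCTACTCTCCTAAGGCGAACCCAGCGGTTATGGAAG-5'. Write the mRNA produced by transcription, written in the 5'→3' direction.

Reading the template 3'→5' as shown, RNA polymerase pairs each base (A→U, T→A, G↔C) to build mRNA 5'→3' directly.

5'-CAUACGGGCGGUGCGACGGUAUACAUAUGGUGGUAGUCGAUGAGUGAUACAGAUGAGAGGAUUCCGCUUGGGUCGCCAAUACCUUC-3'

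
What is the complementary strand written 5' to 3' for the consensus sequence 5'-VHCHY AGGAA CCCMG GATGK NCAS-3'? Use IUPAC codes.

Standard pairs A↔T, G↔C; ambiguity codes pair Y↔R, M↔K, S↔S, H↔D, V↔B, N↔N. Complement (BDGDRTCCTTGGGKCCTACMNGTS), then reverse for 5'→3'.

5'-STGNMCATCCKGGGTTCCTRDGDB-3'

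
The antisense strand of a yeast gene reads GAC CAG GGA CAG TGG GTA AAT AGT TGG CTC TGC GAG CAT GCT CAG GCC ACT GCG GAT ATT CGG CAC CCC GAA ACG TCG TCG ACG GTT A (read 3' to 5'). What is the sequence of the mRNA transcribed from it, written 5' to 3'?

5'-CUGGUCCCUGUCACCCAUUUAUCAACCGAGACGCUCGUACGAGUCCGGUGACGCCUAUAAGCCGUGGGGCUUUGCAGCAGCUGCCAAU-3'

Reading the template 3'→5' as shown, RNA polymerase pairs each base (A→U, T→A, G↔C) to build mRNA 5'→3' directly.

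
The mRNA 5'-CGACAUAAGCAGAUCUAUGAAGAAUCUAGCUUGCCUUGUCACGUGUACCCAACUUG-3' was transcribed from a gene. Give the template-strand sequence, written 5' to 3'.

5'-CAAGTTGGGTACACGTGACAAGGCAAGCTAGATTCTTCATAGATCTGCTTATGTCG-3'

Replace U with T to get the coding DNA strand: CGACATAAGCAGATCTATGAAGAATCTAGCTTGCCTTGTCACGTGTACCCAACTTG. The template strand is its reverse complement (complement GCTGTATTCGTCTAGATACTTCTTAGATCGAACGGAACAGTGCACATGGGTTGAAC, then reverse).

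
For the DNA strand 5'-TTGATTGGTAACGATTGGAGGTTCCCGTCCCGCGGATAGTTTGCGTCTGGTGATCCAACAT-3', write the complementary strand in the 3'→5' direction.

Base-pairing A↔T, G↔C gives the complement. The complementary strand is antiparallel, so paired with a 5'→3' strand it runs 3'→5'.

3'-AACTAACCATTGCTAACCTCCAAGGGCAGGGCGCCTATCAAACGCAGACCACTAGGTTGTA-5'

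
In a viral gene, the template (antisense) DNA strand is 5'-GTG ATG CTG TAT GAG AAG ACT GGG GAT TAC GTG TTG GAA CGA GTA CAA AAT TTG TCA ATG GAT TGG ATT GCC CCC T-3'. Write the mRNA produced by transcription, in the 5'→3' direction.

5'-AGGGGGCAAUCCAAUCCAUUGACAAAUUUUGUACUCGUUCCAACACGUAAUCCCCAGUCUUCUCAUACAGCAUCAC-3'

RNA polymerase reads the template 3'→5' and synthesizes mRNA 5'→3' by base-pairing (A→U, T→A, G↔C). The complement of the template is CACTACGACATACTCTTCTGACCCCTAATGCACAACCTTGCTCATGTTTTAAACAGTTACCTAACCTAACGGGGGA; antiparallel, so 5'→3' the coding strand is AGGGGGCAATCCAATCCATTGACAAATTTTGTACTCGTTCCAACACGTAATCCCCAGTCTTCTCATACAGCATCAC. Replace T with U for the mRNA.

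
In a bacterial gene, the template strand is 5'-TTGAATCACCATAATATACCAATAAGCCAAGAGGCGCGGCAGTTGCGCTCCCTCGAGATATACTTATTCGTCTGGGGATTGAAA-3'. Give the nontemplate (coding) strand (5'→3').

5'-TTTCAATCCCCAGACGAATAAGTATATCTCGAGGGAGCGCAACTGCCGCGCCTCTTGGCTTATTGGTATATTATGGTGATTCAA-3'

The coding strand is complementary and antiparallel to the template: take the complement (A↔T, G↔C) and reverse.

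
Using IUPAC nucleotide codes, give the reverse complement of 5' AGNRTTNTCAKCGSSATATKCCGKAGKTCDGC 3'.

Standard pairs A↔T, G↔C; ambiguity codes pair R↔Y, K↔M, S↔S, D↔H, N↔N. Complement (TCNYAANAGTMGCSSTATAMGGCMTCMAGHCG), then reverse for 5'→3'.

5′-GCHGAMCTMCGGMATATSSCGMTGANAAYNCT-3′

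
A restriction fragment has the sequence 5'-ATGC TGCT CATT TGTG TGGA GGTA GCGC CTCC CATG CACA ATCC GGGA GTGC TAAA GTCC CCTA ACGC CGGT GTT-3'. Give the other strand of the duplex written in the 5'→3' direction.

The complement of ATGCTGCTCATTTGTGTGGAGGTAGCGCCTCCCATGCACAATCCGGGAGTGCTAAAGTCCCCTAACGCCGGTGTT is TACGACGAGTAAACACACCTCCATCGCGGAGGGTACGTGTTAGGCCCTCACGATTTCAGGGGATTGCGGCCACAA (A↔T, G↔C). DNA strands are antiparallel, so the complementary strand runs 3'→5'; reversing gives the 5'→3' form.

5′-AACACCGGCGTTAGGGGACTTTAGCACTCCCGGATTGTGCATGGGAGGCGCTACCTCCACACAAATGAGCAGCAT-3′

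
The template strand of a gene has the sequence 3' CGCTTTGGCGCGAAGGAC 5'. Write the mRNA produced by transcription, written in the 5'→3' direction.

5'-GCGAAACCGCGCUUCCUG-3'

Reading the template 3'→5' as shown, RNA polymerase pairs each base (A→U, T→A, G↔C) to build mRNA 5'→3' directly.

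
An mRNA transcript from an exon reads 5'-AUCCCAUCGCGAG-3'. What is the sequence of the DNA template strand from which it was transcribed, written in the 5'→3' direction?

5'-CTCGCGATGGGAT-3'

Replace U with T to get the coding DNA strand: ATCCCATCGCGAG. The template strand is its reverse complement (complement TAGGGTAGCGCTC, then reverse).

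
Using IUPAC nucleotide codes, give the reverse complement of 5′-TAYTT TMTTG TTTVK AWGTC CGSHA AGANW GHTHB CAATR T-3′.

5'-AYATTGVDADCWNTCTTDSCGGACWTMBAAACAAKAAARTA-3'

Standard pairs A↔T, G↔C; ambiguity codes pair R↔Y, M↔K, W↔W, S↔S, B↔V, H↔D, N↔N. Complement (ATRAAAKAACAAABMTWCAGGCSDTTCTNWCDADVGTTAYA), then reverse for 5'→3'.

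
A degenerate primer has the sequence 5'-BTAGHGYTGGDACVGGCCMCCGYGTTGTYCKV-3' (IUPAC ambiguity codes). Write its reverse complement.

5′-BMGRACAACRCGGKGGCCBGTHCCARCDCTAV-3′

Standard pairs A↔T, G↔C; ambiguity codes pair Y↔R, M↔K, B↔V, D↔H. Complement (VATCDCRACCHTGBCCGGKGGCRCAACARGMB), then reverse for 5'→3'.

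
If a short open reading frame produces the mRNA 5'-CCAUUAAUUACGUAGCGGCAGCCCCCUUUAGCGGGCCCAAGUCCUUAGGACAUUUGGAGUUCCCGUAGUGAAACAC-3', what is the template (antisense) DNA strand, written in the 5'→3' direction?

5'-GTGTTTCACTACGGGAACTCCAAATGTCCTAAGGACTTGGGCCCGCTAAAGGGGGCTGCCGCTACGTAATTAATGG-3'

Replace U with T to get the coding DNA strand: CCATTAATTACGTAGCGGCAGCCCCCTTTAGCGGGCCCAAGTCCTTAGGACATTTGGAGTTCCCGTAGTGAAACAC. The template strand is its reverse complement (complement GGTAATTAATGCATCGCCGTCGGGGGAAATCGCCCGGGTTCAGGAATCCTGTAAACCTCAAGGGCATCACTTTGTG, then reverse).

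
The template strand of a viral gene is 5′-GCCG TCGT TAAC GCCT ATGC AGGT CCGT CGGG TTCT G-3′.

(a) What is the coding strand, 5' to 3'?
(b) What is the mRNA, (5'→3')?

(a) 5′-CAGAACCCGACGGACCTGCATAGGCGTTAACGACGGC-3′
(b) 5'-CAGAACCCGACGGACCUGCAUAGGCGUUAACGACGGC-3'

(a) The coding strand is the reverse complement of the template: complement CGGCAGCAATTGCGGATACGTCCAGGCAGCCCAAGAC, then reverse.
(b) mRNA has the coding-strand sequence with T→U.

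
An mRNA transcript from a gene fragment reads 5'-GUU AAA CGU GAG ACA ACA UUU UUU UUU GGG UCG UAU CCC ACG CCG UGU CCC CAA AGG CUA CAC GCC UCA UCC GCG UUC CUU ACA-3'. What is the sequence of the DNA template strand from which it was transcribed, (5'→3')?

5′-TGTAAGGAACGCGGATGAGGCGTGTAGCCTTTGGGGACACGGCGTGGGATACGACCCAAAAAAAAATGTTGTCTCACGTTTAAC-3′

Replace U with T to get the coding DNA strand: GTTAAACGTGAGACAACATTTTTTTTTGGGTCGTATCCCACGCCGTGTCCCCAAAGGCTACACGCCTCATCCGCGTTCCTTACA. The template strand is its reverse complement (complement CAATTTGCACTCTGTTGTAAAAAAAAACCCAGCATAGGGTGCGGCACAGGGGTTTCCGATGTGCGGAGTAGGCGCAAGGAATGT, then reverse).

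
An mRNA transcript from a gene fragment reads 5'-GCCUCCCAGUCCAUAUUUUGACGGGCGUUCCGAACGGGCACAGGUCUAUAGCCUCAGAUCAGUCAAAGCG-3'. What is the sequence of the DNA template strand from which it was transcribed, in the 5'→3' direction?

5′-CGCTTTGACTGATCTGAGGCTATAGACCTGTGCCCGTTCGGAACGCCCGTCAAAATATGGACTGGGAGGC-3′

Replace U with T to get the coding DNA strand: GCCTCCCAGTCCATATTTTGACGGGCGTTCCGAACGGGCACAGGTCTATAGCCTCAGATCAGTCAAAGCG. The template strand is its reverse complement (complement CGGAGGGTCAGGTATAAAACTGCCCGCAAGGCTTGCCCGTGTCCAGATATCGGAGTCTAGTCAGTTTCGC, then reverse).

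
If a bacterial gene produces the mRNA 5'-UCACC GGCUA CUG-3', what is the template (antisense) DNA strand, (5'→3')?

Replace U with T to get the coding DNA strand: TCACCGGCTACTG. The template strand is its reverse complement (complement AGTGGCCGATGAC, then reverse).

5'-CAGTAGCCGGTGA-3'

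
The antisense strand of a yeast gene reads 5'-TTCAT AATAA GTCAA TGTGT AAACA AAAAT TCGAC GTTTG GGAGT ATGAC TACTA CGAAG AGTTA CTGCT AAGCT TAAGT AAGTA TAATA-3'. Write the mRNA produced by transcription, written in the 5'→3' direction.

5'-UAUUAUACUUACUUAAGCUUAGCAGUAACUCUUCGUAGUAGUCAUACUCCCAAACGUCGAAUUUUUGUUUACACAUUGACUUAUUAUGAA-3'

RNA polymerase reads the template 3'→5' and synthesizes mRNA 5'→3' by base-pairing (A→U, T→A, G↔C). The complement of the template is AAGTATTATTCAGTTACACATTTGTTTTTAAGCTGCAAACCCTCATACTGATGATGCTTCTCAATGACGATTCGAATTCATTCATATTAT; antiparallel, so 5'→3' the coding strand is TATTATACTTACTTAAGCTTAGCAGTAACTCTTCGTAGTAGTCATACTCCCAAACGTCGAATTTTTGTTTACACATTGACTTATTATGAA. Replace T with U for the mRNA.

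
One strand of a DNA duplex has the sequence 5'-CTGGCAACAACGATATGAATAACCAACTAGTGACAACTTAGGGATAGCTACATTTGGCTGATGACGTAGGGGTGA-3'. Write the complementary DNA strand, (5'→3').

Pairing A↔T and G↔C gives GACCGTTGTTGCTATACTTATTGGTTGATCACTGTTGAATCCCTATCGATGTAAACCGACTACTGCATCCCCACT, running 3'→5'. Reverse for the 5'→3' convention.

5'-TCACCCCTACGTCATCAGCCAAATGTAGCTATCCCTAAGTTGTCACTAGTTGGTTATTCATATCGTTGTTGCCAG-3'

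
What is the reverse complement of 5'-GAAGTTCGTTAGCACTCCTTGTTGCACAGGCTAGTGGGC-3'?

Complement each base (A↔T, G↔C): CTTCAAGCAATCGTGAGGAACAACGTGTCCGATCACCCG. Then reverse.

5'-GCCCACTAGCCTGTGCAACAAGGAGTGCTAACGAACTTC-3'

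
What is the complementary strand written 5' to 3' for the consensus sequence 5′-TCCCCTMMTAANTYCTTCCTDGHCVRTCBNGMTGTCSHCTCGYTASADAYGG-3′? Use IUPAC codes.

Standard pairs A↔T, G↔C; ambiguity codes pair R↔Y, M↔K, S↔S, B↔V, D↔H, N↔N. Complement (AGGGGAKKATTNARGAAGGAHCDGBYAGVNCKACAGSDGAGCRATSTHTRCC), then reverse for 5'→3'.

5'-CCRTHTSTARCGAGDSGACAKCNVGAYBGDCHAGGAAGRANTTAKKAGGGGA-3'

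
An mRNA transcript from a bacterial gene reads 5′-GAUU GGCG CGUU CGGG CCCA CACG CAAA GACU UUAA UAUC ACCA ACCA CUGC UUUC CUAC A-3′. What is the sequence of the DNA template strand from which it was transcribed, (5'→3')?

Replace U with T to get the coding DNA strand: GATTGGCGCGTTCGGGCCCACACGCAAAGACTTTAATATCACCAACCACTGCTTTCCTACA. The template strand is its reverse complement (complement CTAACCGCGCAAGCCCGGGTGTGCGTTTCTGAAATTATAGTGGTTGGTGACGAAAGGATGT, then reverse).

5'-TGTAGGAAAGCAGTGGTTGGTGATATTAAAGTCTTTGCGTGTGGGCCCGAACGCGCCAATC-3'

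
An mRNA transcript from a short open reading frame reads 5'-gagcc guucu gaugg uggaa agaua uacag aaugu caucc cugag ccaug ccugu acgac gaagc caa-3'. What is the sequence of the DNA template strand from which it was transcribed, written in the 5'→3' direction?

5'-TTGGCTTCGTCGTACAGGCATGGCTCAGGGATGACATTCTGTATATCTTTCCACCATCAGAACGGCTC-3'

Replace U with T to get the coding DNA strand: GAGCCGTTCTGATGGTGGAAAGATATACAGAATGTCATCCCTGAGCCATGCCTGTACGACGAAGCCAA. The template strand is its reverse complement (complement CTCGGCAAGACTACCACCTTTCTATATGTCTTACAGTAGGGACTCGGTACGGACATGCTGCTTCGGTT, then reverse).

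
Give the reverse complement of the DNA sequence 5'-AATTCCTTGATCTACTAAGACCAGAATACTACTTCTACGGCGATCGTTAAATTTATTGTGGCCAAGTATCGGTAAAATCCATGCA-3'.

5'-TGCATGGATTTTACCGATACTTGGCCACAATAAATTTAACGATCGCCGTAGAAGTAGTATTCTGGTCTTAGTAGATCAAGGAATT-3'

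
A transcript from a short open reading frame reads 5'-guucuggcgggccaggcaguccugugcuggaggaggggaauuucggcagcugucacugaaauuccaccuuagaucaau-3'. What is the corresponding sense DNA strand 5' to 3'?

The coding DNA strand has the same 5'→3' sequence as the mRNA with U replaced by T.

5'-GTTCTGGCGGGCCAGGCAGTCCTGTGCTGGAGGAGGGGAATTTCGGCAGCTGTCACTGAAATTCCACCTTAGATCAAT-3'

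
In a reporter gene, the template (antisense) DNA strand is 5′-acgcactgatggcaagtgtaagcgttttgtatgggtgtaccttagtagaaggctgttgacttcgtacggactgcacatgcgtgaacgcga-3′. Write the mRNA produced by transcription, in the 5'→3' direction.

RNA polymerase reads the template 3'→5' and synthesizes mRNA 5'→3' by base-pairing (A→U, T→A, G↔C). The complement of the template is TGCGTGACTACCGTTCACATTCGCAAAACATACCCACATGGAATCATCTTCCGACAACTGAAGCATGCCTGACGTGTACGCACTTGCGCT; antiparallel, so 5'→3' the coding strand is TCGCGTTCACGCATGTGCAGTCCGTACGAAGTCAACAGCCTTCTACTAAGGTACACCCATACAAAACGCTTACACTTGCCATCAGTGCGT. Replace T with U for the mRNA.

5'-UCGCGUUCACGCAUGUGCAGUCCGUACGAAGUCAACAGCCUUCUACUAAGGUACACCCAUACAAAACGCUUACACUUGCCAUCAGUGCGU-3'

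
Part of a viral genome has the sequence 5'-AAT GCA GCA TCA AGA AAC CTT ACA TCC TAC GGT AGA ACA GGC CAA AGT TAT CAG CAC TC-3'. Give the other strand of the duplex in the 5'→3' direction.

The complement of AATGCAGCATCAAGAAACCTTACATCCTACGGTAGAACAGGCCAAAGTTATCAGCACTC is TTACGTCGTAGTTCTTTGGAATGTAGGATGCCATCTTGTCCGGTTTCAATAGTCGTGAG (A↔T, G↔C). DNA strands are antiparallel, so the complementary strand runs 3'→5'; reversing gives the 5'→3' form.

5′-GAGTGCTGATAACTTTGGCCTGTTCTACCGTAGGATGTAAGGTTTCTTGATGCTGCATT-3′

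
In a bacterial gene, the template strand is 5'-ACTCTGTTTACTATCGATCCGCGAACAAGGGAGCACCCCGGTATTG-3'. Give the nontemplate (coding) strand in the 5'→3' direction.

The coding strand is complementary and antiparallel to the template: take the complement (A↔T, G↔C) and reverse.

5'-CAATACCGGGGTGCTCCCTTGTTCGCGGATCGATAGTAAACAGAGT-3'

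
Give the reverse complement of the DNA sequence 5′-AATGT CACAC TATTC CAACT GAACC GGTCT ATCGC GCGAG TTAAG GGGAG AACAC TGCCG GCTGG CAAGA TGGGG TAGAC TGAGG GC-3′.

5'-GCCCTCAGTCTACCCCATCTTGCCAGCCGGCAGTGTTCTCCCCTTAACTCGCGCGATAGACCGGTTCAGTTGGAATAGTGTGACATT-3'

Complement each base (A↔T, G↔C): TTACAGTGTGATAAGGTTGACTTGGCCAGATAGCGCGCTCAATTCCCCTCTTGTGACGGCCGACCGTTCTACCCCATCTGACTCCCG. Then reverse.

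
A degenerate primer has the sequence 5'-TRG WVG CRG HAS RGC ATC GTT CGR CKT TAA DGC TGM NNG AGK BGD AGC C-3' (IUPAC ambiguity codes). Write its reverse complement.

Standard pairs A↔T, G↔C; ambiguity codes pair R↔Y, M↔K, W↔W, S↔S, B↔V, D↔H, N↔N. Complement (AYCWBCGYCDTSYCGTAGCAAGCYGMAATTHCGACKNNCTCMVCHTCGG), then reverse for 5'→3'.

5′-GGCTHCVMCTCNNKCAGCHTTAAMGYCGAACGATGCYSTDCYGCBWCYA-3′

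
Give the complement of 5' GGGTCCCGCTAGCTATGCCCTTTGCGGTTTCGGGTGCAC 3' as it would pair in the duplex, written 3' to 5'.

3'-CCCAGGGCGATCGATACGGGAAACGCCAAAGCCCACGTG-5'

Base-pairing A↔T, G↔C gives the complement. The complementary strand is antiparallel, so paired with a 5'→3' strand it runs 3'→5'.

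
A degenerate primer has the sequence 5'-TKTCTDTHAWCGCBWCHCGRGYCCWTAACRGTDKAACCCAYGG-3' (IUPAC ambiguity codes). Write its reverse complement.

Standard pairs A↔T, G↔C; ambiguity codes pair R↔Y, K↔M, W↔W, B↔V, D↔H. Complement (AMAGAHADTWGCGVWGDGCYCRGGWATTGYCAHMTTGGGTRCC), then reverse for 5'→3'.

5'-CCRTGGGTTMHACYGTTAWGGRCYCGDGWVGCGWTDAHAGAMA-3'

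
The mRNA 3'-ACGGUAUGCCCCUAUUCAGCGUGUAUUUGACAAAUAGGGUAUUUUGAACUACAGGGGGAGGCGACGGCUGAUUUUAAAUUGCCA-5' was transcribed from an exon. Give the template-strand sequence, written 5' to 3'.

5′-TGCCATACGGGGATAAGTCGCACATAAACTGTTTATCCCATAAAACTTGATGTCCCCCTCCGCTGCCGACTAAAATTTAACGGT-3′

Written 5'→3' the mRNA is ACCGUUAAAUUUUAGUCGGCAGCGGAGGGGGACAUCAAGUUUUAUGGGAUAAACAGUUUAUGUGCGACUUAUCCCCGUAUGGCA, so the coding DNA strand is ACCGTTAAATTTTAGTCGGCAGCGGAGGGGGACATCAAGTTTTATGGGATAAACAGTTTATGTGCGACTTATCCCCGTATGGCA. The template is its reverse complement.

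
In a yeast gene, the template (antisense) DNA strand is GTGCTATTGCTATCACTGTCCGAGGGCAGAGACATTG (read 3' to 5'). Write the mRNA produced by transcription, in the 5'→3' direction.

5′-CACGAUAACGAUAGUGACAGGCUCCCGUCUCUGUAAC-3′

Reading the template 3'→5' as shown, RNA polymerase pairs each base (A→U, T→A, G↔C) to build mRNA 5'→3' directly.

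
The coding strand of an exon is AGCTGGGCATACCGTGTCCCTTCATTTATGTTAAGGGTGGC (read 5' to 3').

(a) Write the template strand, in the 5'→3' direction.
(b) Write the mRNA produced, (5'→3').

(a) The template strand is the reverse complement of the coding strand: complement TCGACCCGTATGGCACAGGGAAGTAAATACAATTCCCACCG, then reverse.
(b) mRNA matches the coding strand with T→U.

(a) 5'-GCCACCCTTAACATAAATGAAGGGACACGGTATGCCCAGCT-3'
(b) 5'-AGCUGGGCAUACCGUGUCCCUUCAUUUAUGUUAAGGGUGGC-3'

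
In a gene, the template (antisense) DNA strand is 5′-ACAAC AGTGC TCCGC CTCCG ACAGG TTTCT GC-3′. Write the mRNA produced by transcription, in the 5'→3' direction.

RNA polymerase reads the template 3'→5' and synthesizes mRNA 5'→3' by base-pairing (A→U, T→A, G↔C). The complement of the template is TGTTGTCACGAGGCGGAGGCTGTCCAAAGACG; antiparallel, so 5'→3' the coding strand is GCAGAAACCTGTCGGAGGCGGAGCACTGTTGT. Replace T with U for the mRNA.

5'-GCAGAAACCUGUCGGAGGCGGAGCACUGUUGU-3'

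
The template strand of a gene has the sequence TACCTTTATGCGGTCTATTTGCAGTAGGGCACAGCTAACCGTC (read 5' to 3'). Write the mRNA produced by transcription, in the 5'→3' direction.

5'-GACGGUUAGCUGUGCCCUACUGCAAAUAGACCGCAUAAAGGUA-3'

RNA polymerase reads the template 3'→5' and synthesizes mRNA 5'→3' by base-pairing (A→U, T→A, G↔C). The complement of the template is ATGGAAATACGCCAGATAAACGTCATCCCGTGTCGATTGGCAG; antiparallel, so 5'→3' the coding strand is GACGGTTAGCTGTGCCCTACTGCAAATAGACCGCATAAAGGTA. Replace T with U for the mRNA.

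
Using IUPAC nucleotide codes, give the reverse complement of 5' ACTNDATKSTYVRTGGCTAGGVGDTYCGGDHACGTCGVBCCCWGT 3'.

Standard pairs A↔T, G↔C; ambiguity codes pair R↔Y, K↔M, W↔W, S↔S, B↔V, D↔H, N↔N. Complement (TGANHTAMSARBYACCGATCCBCHARGCCHDTGCAGCBVGGGWCA), then reverse for 5'→3'.

5'-ACWGGGVBCGACGTDHCCGRAHCBCCTAGCCAYBRASMATHNAGT-3'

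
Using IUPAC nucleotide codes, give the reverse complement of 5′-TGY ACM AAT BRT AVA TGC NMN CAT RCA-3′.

5'-TGYATGNKNGCATBTAYVATTKGTRCA-3'

Standard pairs A↔T, G↔C; ambiguity codes pair R↔Y, M↔K, B↔V, N↔N. Complement (ACRTGKTTAVYATBTACGNKNGTAYGT), then reverse for 5'→3'.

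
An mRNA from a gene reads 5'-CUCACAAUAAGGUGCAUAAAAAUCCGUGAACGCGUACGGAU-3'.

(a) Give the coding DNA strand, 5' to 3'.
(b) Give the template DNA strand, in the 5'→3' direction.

(a) 5'-CTCACAATAAGGTGCATAAAAATCCGTGAACGCGTACGGAT-3'
(b) 5'-ATCCGTACGCGTTCACGGATTTTTATGCACCTTATTGTGAG-3'

(a) The coding strand matches the mRNA with U→T.
(b) The template strand is the reverse complement of the coding strand.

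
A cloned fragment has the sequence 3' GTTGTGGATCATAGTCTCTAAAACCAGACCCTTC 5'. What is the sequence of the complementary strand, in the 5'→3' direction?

The strand is given 3'→5', so its complement runs 5'→3' in the same left-to-right order: pair each base A↔T, G↔C.

5'-CAACACCTAGTATCAGAGATTTTGGTCTGGGAAG-3'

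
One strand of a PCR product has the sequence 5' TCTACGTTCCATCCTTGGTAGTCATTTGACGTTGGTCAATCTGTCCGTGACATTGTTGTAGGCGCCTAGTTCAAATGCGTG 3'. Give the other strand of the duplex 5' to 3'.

The complement of TCTACGTTCCATCCTTGGTAGTCATTTGACGTTGGTCAATCTGTCCGTGACATTGTTGTAGGCGCCTAGTTCAAATGCGTG is AGATGCAAGGTAGGAACCATCAGTAAACTGCAACCAGTTAGACAGGCACTGTAACAACATCCGCGGATCAAGTTTACGCAC (A↔T, G↔C). DNA strands are antiparallel, so the complementary strand runs 3'→5'; reversing gives the 5'→3' form.

5'-CACGCATTTGAACTAGGCGCCTACAACAATGTCACGGACAGATTGACCAACGTCAAATGACTACCAAGGATGGAACGTAGA-3'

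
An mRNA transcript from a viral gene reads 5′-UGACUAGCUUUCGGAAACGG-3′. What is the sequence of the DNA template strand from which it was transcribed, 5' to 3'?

Replace U with T to get the coding DNA strand: TGACTAGCTTTCGGAAACGG. The template strand is its reverse complement (complement ACTGATCGAAAGCCTTTGCC, then reverse).

5'-CCGTTTCCGAAAGCTAGTCA-3'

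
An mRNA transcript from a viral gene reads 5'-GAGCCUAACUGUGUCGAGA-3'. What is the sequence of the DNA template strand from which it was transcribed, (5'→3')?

Replace U with T to get the coding DNA strand: GAGCCTAACTGTGTCGAGA. The template strand is its reverse complement (complement CTCGGATTGACACAGCTCT, then reverse).

5'-TCTCGACACAGTTAGGCTC-3'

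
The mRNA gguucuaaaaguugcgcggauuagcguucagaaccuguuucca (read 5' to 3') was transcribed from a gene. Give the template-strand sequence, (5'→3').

Replace U with T to get the coding DNA strand: GGTTCTAAAAGTTGCGCGGATTAGCGTTCAGAACCTGTTTCCA. The template strand is its reverse complement (complement CCAAGATTTTCAACGCGCCTAATCGCAAGTCTTGGACAAAGGT, then reverse).

5'-TGGAAACAGGTTCTGAACGCTAATCCGCGCAACTTTTAGAACC-3'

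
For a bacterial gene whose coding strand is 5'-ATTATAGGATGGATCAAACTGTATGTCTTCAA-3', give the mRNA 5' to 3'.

mRNA has the coding-strand sequence with U in place of T.

5'-AUUAUAGGAUGGAUCAAACUGUAUGUCUUCAA-3'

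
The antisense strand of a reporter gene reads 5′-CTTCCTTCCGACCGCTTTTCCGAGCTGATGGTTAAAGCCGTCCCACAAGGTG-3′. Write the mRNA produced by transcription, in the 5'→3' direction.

RNA polymerase reads the template 3'→5' and synthesizes mRNA 5'→3' by base-pairing (A→U, T→A, G↔C). The complement of the template is GAAGGAAGGCTGGCGAAAAGGCTCGACTACCAATTTCGGCAGGGTGTTCCAC; antiparallel, so 5'→3' the coding strand is CACCTTGTGGGACGGCTTTAACCATCAGCTCGGAAAAGCGGTCGGAAGGAAG. Replace T with U for the mRNA.

5'-CACCUUGUGGGACGGCUUUAACCAUCAGCUCGGAAAAGCGGUCGGAAGGAAG-3'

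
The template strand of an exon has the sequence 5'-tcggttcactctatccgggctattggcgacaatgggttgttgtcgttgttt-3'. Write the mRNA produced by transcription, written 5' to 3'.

5'-AAACAACGACAACAACCCAUUGUCGCCAAUAGCCCGGAUAGAGUGAACCGA-3'

RNA polymerase reads the template 3'→5' and synthesizes mRNA 5'→3' by base-pairing (A→U, T→A, G↔C). The complement of the template is AGCCAAGTGAGATAGGCCCGATAACCGCTGTTACCCAACAACAGCAACAAA; antiparallel, so 5'→3' the coding strand is AAACAACGACAACAACCCATTGTCGCCAATAGCCCGGATAGAGTGAACCGA. Replace T with U for the mRNA.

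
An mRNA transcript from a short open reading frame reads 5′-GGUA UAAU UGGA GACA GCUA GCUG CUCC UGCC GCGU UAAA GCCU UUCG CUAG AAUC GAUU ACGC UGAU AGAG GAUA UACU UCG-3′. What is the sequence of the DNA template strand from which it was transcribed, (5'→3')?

5'-CGAAGTATATCCTCTATCAGCGTAATCGATTCTAGCGAAAGGCTTTAACGCGGCAGGAGCAGCTAGCTGTCTCCAATTATACC-3'

Replace U with T to get the coding DNA strand: GGTATAATTGGAGACAGCTAGCTGCTCCTGCCGCGTTAAAGCCTTTCGCTAGAATCGATTACGCTGATAGAGGATATACTTCG. The template strand is its reverse complement (complement CCATATTAACCTCTGTCGATCGACGAGGACGGCGCAATTTCGGAAAGCGATCTTAGCTAATGCGACTATCTCCTATATGAAGC, then reverse).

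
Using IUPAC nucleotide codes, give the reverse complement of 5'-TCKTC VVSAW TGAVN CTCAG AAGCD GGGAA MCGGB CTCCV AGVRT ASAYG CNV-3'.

Standard pairs A↔T, G↔C; ambiguity codes pair R↔Y, M↔K, W↔W, S↔S, B↔V, D↔H, N↔N. Complement (AGMAGBBSTWACTBNGAGTCTTCGHCCCTTKGCCVGAGGBTCBYATSTRCGNB), then reverse for 5'→3'.

5'-BNGCRTSTAYBCTBGGAGVCCGKTTCCCHGCTTCTGAGNBTCAWTSBBGAMGA-3'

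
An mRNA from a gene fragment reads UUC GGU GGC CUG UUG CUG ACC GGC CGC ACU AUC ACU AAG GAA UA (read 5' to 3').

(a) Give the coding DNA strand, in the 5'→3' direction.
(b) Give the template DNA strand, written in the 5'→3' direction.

(a) 5′-TTCGGTGGCCTGTTGCTGACCGGCCGCACTATCACTAAGGAATA-3′
(b) 5'-TATTCCTTAGTGATAGTGCGGCCGGTCAGCAACAGGCCACCGAA-3'

(a) The coding strand matches the mRNA with U→T.
(b) The template strand is the reverse complement of the coding strand.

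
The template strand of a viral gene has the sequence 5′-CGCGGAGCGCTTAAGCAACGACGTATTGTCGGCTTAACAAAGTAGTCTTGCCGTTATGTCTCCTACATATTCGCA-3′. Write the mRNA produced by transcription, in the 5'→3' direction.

5′-UGCGAAUAUGUAGGAGACAUAACGGCAAGACUACUUUGUUAAGCCGACAAUACGUCGUUGCUUAAGCGCUCCGCG-3′

RNA polymerase reads the template 3'→5' and synthesizes mRNA 5'→3' by base-pairing (A→U, T→A, G↔C). The complement of the template is GCGCCTCGCGAATTCGTTGCTGCATAACAGCCGAATTGTTTCATCAGAACGGCAATACAGAGGATGTATAAGCGT; antiparallel, so 5'→3' the coding strand is TGCGAATATGTAGGAGACATAACGGCAAGACTACTTTGTTAAGCCGACAATACGTCGTTGCTTAAGCGCTCCGCG. Replace T with U for the mRNA.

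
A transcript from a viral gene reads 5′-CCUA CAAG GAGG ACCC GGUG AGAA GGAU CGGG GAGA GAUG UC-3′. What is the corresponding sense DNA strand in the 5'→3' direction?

5'-CCTACAAGGAGGACCCGGTGAGAAGGATCGGGGAGAGATGTC-3'

The coding DNA strand has the same 5'→3' sequence as the mRNA with U replaced by T.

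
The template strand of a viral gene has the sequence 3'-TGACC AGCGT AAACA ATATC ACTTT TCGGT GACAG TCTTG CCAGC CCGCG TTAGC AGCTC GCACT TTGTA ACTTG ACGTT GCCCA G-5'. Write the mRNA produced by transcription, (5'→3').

5′-ACUGGUCGCAUUUGUUAUAGUGAAAAGCCACUGUCAGAACGGUCGGGCGCAAUCGUCGAGCGUGAAACAUUGAACUGCAACGGGUC-3′

Reading the template 3'→5' as shown, RNA polymerase pairs each base (A→U, T→A, G↔C) to build mRNA 5'→3' directly.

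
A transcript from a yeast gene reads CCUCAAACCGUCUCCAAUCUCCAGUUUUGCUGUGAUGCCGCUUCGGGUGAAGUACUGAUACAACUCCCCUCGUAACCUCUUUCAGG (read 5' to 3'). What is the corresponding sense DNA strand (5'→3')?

The coding DNA strand has the same 5'→3' sequence as the mRNA with U replaced by T.

5'-CCTCAAACCGTCTCCAATCTCCAGTTTTGCTGTGATGCCGCTTCGGGTGAAGTACTGATACAACTCCCCTCGTAACCTCTTTCAGG-3'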